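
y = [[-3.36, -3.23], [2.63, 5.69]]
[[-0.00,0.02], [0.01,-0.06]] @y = [[0.05, 0.11], [-0.19, -0.37]]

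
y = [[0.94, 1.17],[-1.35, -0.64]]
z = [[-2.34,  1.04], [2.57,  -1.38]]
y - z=[[3.28, 0.13], [-3.92, 0.74]]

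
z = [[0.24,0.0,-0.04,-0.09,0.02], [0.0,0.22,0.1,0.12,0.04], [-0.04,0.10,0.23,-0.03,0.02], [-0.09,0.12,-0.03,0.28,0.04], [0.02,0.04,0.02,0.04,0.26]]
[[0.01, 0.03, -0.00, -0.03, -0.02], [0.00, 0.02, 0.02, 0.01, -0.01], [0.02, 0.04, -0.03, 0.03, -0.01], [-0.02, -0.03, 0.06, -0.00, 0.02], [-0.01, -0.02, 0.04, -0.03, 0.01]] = z @ [[0.05, 0.13, 0.05, -0.09, -0.09],[-0.01, 0.05, -0.03, 0.02, -0.04],[0.1, 0.18, -0.07, 0.12, -0.04],[-0.04, -0.05, 0.22, -0.02, 0.04],[-0.03, -0.09, 0.13, -0.11, 0.03]]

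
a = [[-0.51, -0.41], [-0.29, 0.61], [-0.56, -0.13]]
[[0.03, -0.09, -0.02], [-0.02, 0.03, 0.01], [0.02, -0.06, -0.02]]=a@[[-0.03, 0.09, 0.02],[-0.04, 0.1, 0.03]]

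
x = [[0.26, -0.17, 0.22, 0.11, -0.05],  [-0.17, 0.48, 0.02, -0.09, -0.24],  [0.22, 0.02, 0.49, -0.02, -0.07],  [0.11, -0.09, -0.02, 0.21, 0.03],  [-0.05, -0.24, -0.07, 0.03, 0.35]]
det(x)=0.000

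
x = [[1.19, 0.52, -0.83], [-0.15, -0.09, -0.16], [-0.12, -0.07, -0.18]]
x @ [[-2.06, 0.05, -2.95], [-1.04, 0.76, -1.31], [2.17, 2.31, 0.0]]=[[-4.79,-1.46,-4.19], [0.06,-0.45,0.56], [-0.07,-0.48,0.45]]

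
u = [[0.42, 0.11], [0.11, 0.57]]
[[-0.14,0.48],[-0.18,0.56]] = u@[[-0.26,0.94],[-0.26,0.80]]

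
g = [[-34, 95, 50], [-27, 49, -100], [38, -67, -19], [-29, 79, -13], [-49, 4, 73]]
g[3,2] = -13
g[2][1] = -67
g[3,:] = [-29, 79, -13]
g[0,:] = [-34, 95, 50]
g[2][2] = -19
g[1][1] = 49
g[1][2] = -100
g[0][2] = 50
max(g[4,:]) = 73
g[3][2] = -13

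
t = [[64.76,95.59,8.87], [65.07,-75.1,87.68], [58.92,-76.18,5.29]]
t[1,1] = -75.1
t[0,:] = [64.76, 95.59, 8.87]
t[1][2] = 87.68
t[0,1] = 95.59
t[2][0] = 58.92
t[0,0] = 64.76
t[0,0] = 64.76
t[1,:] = [65.07, -75.1, 87.68]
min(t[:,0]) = 58.92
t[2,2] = 5.29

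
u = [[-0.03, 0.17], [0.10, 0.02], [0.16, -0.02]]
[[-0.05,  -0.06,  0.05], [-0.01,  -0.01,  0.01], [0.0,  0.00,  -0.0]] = u @[[-0.02, -0.02, 0.02], [-0.29, -0.36, 0.27]]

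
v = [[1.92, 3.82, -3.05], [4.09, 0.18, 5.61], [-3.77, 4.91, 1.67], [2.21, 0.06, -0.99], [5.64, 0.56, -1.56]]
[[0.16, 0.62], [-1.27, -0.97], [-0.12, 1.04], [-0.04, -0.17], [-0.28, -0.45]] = v @ [[-0.09, -0.12],[-0.04, 0.15],[-0.16, -0.09]]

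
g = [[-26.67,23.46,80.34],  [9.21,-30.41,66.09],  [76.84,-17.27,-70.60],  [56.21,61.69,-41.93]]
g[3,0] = 56.21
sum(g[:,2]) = 33.90000000000001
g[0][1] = 23.46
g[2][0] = 76.84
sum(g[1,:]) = 44.89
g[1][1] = -30.41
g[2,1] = -17.27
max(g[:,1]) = 61.69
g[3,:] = [56.21, 61.69, -41.93]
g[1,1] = -30.41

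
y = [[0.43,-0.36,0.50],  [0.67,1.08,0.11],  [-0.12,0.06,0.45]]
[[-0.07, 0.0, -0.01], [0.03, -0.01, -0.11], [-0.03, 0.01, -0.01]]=y@[[-0.03,-0.01,-0.05], [0.05,-0.0,-0.07], [-0.08,0.01,-0.03]]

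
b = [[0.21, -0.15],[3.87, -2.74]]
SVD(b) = [[-0.05, -1.0],[-1.00, 0.05]] @ diag([4.748799726943577, 0.0010739555873586052]) @ [[-0.82, 0.58], [0.58, 0.82]]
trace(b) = -2.53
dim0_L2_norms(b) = [3.88, 2.74]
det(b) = 0.01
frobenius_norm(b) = 4.75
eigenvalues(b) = [-0.0, -2.53]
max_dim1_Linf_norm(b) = 3.87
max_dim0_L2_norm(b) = 3.88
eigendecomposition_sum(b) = [[-0.00, 0.0], [-0.0, 0.0]] + [[0.21, -0.15], [3.87, -2.74]]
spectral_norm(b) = 4.75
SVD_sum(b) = [[0.21, -0.15], [3.87, -2.74]] + [[-0.00, -0.0], [0.00, 0.0]]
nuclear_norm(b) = 4.75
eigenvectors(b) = [[0.58,0.05], [0.82,1.00]]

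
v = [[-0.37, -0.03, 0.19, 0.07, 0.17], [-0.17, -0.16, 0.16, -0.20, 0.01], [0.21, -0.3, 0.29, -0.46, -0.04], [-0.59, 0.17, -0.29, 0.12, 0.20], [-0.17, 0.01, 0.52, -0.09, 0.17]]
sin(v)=[[-0.38, -0.02, 0.18, 0.07, 0.17], [-0.17, -0.16, 0.15, -0.20, 0.01], [0.21, -0.29, 0.28, -0.45, -0.04], [-0.58, 0.17, -0.28, 0.11, 0.2], [-0.20, 0.03, 0.5, -0.07, 0.18]]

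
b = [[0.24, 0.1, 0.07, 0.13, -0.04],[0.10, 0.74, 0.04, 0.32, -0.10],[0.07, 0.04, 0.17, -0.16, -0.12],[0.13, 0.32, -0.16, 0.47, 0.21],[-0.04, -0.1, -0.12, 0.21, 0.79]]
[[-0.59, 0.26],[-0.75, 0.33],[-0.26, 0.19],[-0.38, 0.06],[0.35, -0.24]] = b @ [[-1.06, 0.55], [-0.16, 0.18], [-1.99, 1.00], [-1.27, 0.26], [0.41, -0.17]]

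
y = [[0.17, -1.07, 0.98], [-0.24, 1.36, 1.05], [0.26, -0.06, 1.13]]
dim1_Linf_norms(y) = [1.07, 1.36, 1.13]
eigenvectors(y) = [[(0.95+0j), 0.46-0.42j, (0.46+0.42j)], [0.25+0.00j, -0.69+0.00j, (-0.69-0j)], [-0.17+0.00j, (0.03-0.37j), (0.03+0.37j)]]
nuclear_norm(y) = 3.79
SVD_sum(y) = [[-0.01, 0.14, 0.22], [-0.05, 0.86, 1.37], [-0.03, 0.49, 0.78]] + [[0.28, -1.19, 0.75], [-0.12, 0.52, -0.33], [0.14, -0.57, 0.36]] + [[-0.10, -0.02, 0.01], [-0.07, -0.01, 0.01], [0.15, 0.03, -0.01]]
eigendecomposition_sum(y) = [[(-0.2+0j), (-0.12-0j), (0.23+0j)], [-0.05+0.00j, (-0.03-0j), (0.06+0j)], [(0.04-0j), 0.02+0.00j, -0.04-0.00j]] + [[0.19+0.08j, (-0.47+0.42j), 0.37+1.07j], [(-0.09-0.2j), 0.70+0.01j, 0.49-1.15j], [0.11-0.04j, -0.04+0.37j, 0.59+0.32j]] + [[0.19-0.08j, (-0.47-0.42j), (0.37-1.07j)], [-0.09+0.20j, (0.7-0.01j), (0.49+1.15j)], [0.11+0.04j, (-0.04-0.37j), (0.59-0.32j)]]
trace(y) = 2.66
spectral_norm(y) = 1.88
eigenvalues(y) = [(-0.28+0j), (1.47+0.41j), (1.47-0.41j)]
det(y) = -0.64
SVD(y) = [[0.14,0.84,0.53],  [0.86,-0.36,0.35],  [0.49,0.41,-0.77]] @ diag([1.8780117473423725, 1.7102709597719383, 0.20011277071896835]) @ [[-0.03,0.53,0.85], [0.20,-0.83,0.52], [-0.98,-0.18,0.08]]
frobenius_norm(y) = 2.55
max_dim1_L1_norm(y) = 2.65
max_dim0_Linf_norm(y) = 1.36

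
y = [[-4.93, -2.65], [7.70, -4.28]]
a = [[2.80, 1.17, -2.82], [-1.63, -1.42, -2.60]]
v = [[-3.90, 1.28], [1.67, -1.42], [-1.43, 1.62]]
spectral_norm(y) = 9.47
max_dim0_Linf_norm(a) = 2.82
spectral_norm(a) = 4.17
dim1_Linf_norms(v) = [3.9, 1.67, 1.62]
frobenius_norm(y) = 10.44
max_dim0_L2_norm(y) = 9.14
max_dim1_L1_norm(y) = 11.98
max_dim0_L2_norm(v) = 4.48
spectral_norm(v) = 5.00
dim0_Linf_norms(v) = [3.9, 1.62]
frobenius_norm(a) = 5.35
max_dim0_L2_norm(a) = 3.84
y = a @ v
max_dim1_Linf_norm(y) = 7.7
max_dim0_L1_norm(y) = 12.63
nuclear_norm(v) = 6.14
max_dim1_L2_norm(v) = 4.1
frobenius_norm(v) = 5.13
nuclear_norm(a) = 7.52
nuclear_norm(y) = 13.85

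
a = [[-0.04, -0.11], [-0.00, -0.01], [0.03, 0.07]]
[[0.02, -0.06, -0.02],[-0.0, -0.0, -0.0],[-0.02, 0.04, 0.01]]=a @ [[-0.60, 0.97, 0.08], [0.01, 0.17, 0.12]]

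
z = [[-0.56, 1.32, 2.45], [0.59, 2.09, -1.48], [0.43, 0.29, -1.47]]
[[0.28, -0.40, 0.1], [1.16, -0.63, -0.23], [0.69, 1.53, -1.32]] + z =[[-0.28, 0.92, 2.55], [1.75, 1.46, -1.71], [1.12, 1.82, -2.79]]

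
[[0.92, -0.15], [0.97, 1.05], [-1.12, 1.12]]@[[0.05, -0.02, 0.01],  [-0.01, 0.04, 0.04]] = [[0.05, -0.02, 0.0], [0.04, 0.02, 0.05], [-0.07, 0.07, 0.03]]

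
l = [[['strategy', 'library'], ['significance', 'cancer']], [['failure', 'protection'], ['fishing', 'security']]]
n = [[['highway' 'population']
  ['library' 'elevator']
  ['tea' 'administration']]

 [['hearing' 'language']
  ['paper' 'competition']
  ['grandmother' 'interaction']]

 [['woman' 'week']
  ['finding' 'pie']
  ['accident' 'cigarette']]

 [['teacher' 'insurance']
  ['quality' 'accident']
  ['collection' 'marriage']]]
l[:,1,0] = ['significance', 'fishing']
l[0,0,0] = 'strategy'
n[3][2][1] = 'marriage'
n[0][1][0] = 'library'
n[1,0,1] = 'language'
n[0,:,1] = ['population', 'elevator', 'administration']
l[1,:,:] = [['failure', 'protection'], ['fishing', 'security']]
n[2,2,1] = 'cigarette'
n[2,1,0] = 'finding'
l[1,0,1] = 'protection'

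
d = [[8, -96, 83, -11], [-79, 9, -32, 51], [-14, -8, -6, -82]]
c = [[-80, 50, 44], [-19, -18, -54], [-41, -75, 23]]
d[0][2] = 83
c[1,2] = -54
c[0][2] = 44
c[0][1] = 50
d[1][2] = -32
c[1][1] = -18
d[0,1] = -96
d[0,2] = 83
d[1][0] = -79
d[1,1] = 9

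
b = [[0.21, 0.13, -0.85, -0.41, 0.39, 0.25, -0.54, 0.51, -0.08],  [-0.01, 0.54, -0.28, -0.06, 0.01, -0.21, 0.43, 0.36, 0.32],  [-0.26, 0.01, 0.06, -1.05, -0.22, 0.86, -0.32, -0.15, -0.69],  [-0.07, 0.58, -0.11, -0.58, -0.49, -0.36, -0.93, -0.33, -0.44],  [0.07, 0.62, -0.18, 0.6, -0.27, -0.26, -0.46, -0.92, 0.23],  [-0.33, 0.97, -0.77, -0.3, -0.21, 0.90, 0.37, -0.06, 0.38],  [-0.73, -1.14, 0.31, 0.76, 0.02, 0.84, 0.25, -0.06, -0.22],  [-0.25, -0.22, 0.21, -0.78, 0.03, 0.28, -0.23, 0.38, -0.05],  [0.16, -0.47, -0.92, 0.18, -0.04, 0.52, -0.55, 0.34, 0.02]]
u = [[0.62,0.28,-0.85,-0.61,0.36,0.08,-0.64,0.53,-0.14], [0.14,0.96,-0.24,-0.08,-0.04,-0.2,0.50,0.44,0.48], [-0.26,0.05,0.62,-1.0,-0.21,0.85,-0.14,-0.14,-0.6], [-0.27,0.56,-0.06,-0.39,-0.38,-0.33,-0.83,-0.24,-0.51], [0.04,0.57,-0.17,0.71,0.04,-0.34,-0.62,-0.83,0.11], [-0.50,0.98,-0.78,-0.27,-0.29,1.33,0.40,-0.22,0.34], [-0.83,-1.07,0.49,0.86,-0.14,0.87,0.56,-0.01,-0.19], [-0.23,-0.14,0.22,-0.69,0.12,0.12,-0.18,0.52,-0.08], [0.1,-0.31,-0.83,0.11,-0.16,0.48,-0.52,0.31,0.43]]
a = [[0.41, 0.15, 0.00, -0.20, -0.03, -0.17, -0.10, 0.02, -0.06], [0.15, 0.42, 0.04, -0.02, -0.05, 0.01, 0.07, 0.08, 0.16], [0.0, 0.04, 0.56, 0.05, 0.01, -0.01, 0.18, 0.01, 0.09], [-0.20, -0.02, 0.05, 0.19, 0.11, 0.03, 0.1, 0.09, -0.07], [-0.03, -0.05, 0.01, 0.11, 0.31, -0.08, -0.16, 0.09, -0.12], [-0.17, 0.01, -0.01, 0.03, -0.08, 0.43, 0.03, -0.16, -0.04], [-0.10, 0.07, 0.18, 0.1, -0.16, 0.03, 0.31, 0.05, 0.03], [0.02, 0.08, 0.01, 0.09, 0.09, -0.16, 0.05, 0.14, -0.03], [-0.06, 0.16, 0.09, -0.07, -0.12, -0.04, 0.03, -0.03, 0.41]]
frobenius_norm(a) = 1.37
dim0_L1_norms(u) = [2.99, 4.92, 4.26, 4.72, 1.74, 4.6, 4.39, 3.24, 2.88]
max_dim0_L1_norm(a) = 1.14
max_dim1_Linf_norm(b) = 1.14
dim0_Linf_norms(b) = [0.73, 1.14, 0.92, 1.05, 0.49, 0.9, 0.93, 0.92, 0.69]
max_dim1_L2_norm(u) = 2.02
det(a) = 0.00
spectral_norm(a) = 0.78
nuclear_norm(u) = 11.64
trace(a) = 3.18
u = b + a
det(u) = 0.78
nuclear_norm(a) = 3.19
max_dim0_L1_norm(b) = 4.72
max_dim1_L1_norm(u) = 5.11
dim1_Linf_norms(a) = [0.41, 0.42, 0.56, 0.2, 0.31, 0.43, 0.31, 0.16, 0.41]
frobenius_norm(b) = 4.29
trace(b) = 1.51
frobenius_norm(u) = 4.60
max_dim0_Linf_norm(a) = 0.56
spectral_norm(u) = 2.55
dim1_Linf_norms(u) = [0.85, 0.96, 1.0, 0.83, 0.83, 1.33, 1.07, 0.69, 0.83]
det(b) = -0.00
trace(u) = 4.69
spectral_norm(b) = 2.36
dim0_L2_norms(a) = [0.52, 0.49, 0.6, 0.34, 0.41, 0.5, 0.43, 0.27, 0.48]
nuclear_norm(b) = 10.51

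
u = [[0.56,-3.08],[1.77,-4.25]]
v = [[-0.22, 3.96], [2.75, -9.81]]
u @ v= [[-8.59, 32.43], [-12.08, 48.70]]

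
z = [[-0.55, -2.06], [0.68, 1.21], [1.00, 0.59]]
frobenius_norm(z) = 2.80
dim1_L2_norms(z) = [2.13, 1.39, 1.16]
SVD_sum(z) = [[-0.89, -1.9], [0.58, 1.25], [0.40, 0.87]] + [[0.34, -0.16], [0.10, -0.04], [0.60, -0.28]]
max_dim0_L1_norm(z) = 3.86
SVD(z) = [[-0.78, -0.49], [0.51, -0.14], [0.36, -0.86]] @ diag([2.690654603272947, 0.7622845963851671]) @ [[0.42, 0.91], [-0.91, 0.42]]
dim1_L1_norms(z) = [2.61, 1.89, 1.59]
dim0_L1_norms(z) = [2.23, 3.86]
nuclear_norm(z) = 3.45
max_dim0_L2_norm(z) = 2.46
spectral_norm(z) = 2.69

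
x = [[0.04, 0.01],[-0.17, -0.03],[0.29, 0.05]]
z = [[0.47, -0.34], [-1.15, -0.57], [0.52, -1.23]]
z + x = [[0.51,-0.33], [-1.32,-0.6], [0.81,-1.18]]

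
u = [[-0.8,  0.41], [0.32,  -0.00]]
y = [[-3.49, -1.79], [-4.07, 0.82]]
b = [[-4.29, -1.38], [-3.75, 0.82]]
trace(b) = -3.47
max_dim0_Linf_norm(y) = 4.07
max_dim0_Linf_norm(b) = 4.29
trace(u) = -0.80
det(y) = -10.15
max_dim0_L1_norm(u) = 1.12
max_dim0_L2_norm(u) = 0.86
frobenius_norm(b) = 5.92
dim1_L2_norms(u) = [0.9, 0.32]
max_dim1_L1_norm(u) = 1.21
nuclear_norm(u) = 1.08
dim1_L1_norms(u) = [1.21, 0.32]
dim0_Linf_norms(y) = [4.07, 1.79]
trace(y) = -2.67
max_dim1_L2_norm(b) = 4.51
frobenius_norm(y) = 5.71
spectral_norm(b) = 5.72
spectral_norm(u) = 0.94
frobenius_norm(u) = 0.95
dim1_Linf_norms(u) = [0.8, 0.32]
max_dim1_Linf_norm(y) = 4.07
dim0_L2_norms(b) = [5.7, 1.61]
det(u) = -0.13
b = y + u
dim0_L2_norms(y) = [5.36, 1.97]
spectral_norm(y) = 5.39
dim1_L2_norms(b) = [4.51, 3.84]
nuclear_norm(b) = 7.24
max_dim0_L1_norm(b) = 8.04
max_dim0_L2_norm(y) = 5.36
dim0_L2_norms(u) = [0.86, 0.41]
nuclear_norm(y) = 7.27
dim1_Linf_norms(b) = [4.29, 3.75]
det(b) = -8.69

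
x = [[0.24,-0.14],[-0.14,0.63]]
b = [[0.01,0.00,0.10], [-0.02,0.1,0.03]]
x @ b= [[0.01, -0.01, 0.02], [-0.01, 0.06, 0.0]]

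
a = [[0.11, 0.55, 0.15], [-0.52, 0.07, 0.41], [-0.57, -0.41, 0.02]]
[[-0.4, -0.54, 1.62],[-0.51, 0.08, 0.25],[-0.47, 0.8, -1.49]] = a @ [[1.98, -1.13, 0.98], [-1.54, -0.43, 2.35], [1.54, -1.17, 1.45]]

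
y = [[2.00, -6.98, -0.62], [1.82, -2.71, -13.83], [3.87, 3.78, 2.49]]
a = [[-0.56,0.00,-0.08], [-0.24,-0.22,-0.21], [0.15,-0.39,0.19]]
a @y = [[-1.43, 3.61, 0.15], [-1.69, 1.48, 2.67], [0.33, 0.73, 5.77]]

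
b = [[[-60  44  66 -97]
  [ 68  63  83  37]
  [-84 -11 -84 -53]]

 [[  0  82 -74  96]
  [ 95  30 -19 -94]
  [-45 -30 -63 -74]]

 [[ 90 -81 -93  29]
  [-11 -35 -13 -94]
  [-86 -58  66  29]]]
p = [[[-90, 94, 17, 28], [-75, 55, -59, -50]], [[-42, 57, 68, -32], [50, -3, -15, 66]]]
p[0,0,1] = 94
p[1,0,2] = 68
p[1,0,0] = -42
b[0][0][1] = 44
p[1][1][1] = -3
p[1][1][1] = -3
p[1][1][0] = 50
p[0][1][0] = -75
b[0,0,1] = 44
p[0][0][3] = 28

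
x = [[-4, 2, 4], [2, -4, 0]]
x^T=[[-4, 2], [2, -4], [4, 0]]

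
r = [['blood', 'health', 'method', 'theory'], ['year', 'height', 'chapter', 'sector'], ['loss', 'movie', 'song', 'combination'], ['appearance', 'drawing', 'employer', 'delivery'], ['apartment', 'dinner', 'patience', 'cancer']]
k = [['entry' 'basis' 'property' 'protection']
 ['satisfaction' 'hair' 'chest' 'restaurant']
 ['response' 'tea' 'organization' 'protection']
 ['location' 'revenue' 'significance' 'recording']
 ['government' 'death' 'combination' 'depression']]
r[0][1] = 'health'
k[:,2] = ['property', 'chest', 'organization', 'significance', 'combination']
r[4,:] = ['apartment', 'dinner', 'patience', 'cancer']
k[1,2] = 'chest'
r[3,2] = 'employer'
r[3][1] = 'drawing'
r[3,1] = 'drawing'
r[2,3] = 'combination'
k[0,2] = 'property'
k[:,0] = ['entry', 'satisfaction', 'response', 'location', 'government']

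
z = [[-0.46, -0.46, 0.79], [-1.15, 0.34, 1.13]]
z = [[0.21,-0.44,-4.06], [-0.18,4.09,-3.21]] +[[-0.67,-0.02,4.85],  [-0.97,-3.75,4.34]]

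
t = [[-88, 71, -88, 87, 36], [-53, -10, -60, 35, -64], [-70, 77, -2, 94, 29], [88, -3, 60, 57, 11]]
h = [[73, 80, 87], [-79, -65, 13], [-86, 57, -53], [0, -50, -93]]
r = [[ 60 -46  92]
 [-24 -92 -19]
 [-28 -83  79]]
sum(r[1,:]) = -135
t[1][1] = -10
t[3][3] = 57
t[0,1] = 71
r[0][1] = -46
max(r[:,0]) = 60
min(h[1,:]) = -79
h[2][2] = -53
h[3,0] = 0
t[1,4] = -64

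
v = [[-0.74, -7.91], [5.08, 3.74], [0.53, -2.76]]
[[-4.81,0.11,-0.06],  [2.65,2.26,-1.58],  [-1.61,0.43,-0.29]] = v @ [[0.08, 0.49, -0.34], [0.60, -0.06, 0.04]]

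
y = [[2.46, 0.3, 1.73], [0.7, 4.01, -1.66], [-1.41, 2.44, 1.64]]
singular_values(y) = [4.74, 3.02, 2.74]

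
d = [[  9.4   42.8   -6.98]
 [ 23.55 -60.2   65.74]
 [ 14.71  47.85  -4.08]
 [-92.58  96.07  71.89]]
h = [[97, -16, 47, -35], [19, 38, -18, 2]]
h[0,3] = -35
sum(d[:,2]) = 126.57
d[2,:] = [14.71, 47.85, -4.08]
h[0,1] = -16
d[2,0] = 14.71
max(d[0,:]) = 42.8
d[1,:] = [23.55, -60.2, 65.74]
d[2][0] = 14.71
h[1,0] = 19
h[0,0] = 97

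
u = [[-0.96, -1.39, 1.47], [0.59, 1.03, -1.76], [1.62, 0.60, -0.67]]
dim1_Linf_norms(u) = [1.47, 1.76, 1.62]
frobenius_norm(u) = 3.60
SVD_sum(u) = [[-1.13, -1.17, 1.51],[1.04, 1.08, -1.39],[0.81, 0.84, -1.09]] + [[0.14, -0.03, 0.08], [-0.47, 0.11, -0.27], [0.80, -0.18, 0.46]] + [[0.03, -0.18, -0.12], [0.02, -0.16, -0.1], [0.01, -0.06, -0.04]]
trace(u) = -0.60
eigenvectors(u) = [[0.64,0.39,0.33], [-0.7,-0.66,-0.70], [0.32,-0.64,-0.64]]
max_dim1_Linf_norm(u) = 1.76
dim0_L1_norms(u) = [3.17, 3.02, 3.9]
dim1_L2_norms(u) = [2.24, 2.12, 1.85]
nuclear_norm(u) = 4.82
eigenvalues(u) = [1.28, -1.03, -0.85]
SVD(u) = [[-0.65, 0.15, 0.74], [0.60, -0.50, 0.63], [0.47, 0.85, 0.24]] @ diag([3.4133175486887257, 1.1015659816513066, 0.3005257058592283]) @ [[0.51, 0.53, -0.68], [0.85, -0.2, 0.48], [0.12, -0.83, -0.55]]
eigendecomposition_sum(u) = [[0.40,-0.48,0.73], [-0.44,0.52,-0.8], [0.2,-0.23,0.36]] + [[-4.45, -3.42, 1.44], [7.56, 5.81, -2.45], [7.37, 5.66, -2.39]] + [[3.09, 2.50, -0.71],[-6.53, -5.3, 1.49],[-5.95, -4.83, 1.36]]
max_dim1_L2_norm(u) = 2.24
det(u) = 1.13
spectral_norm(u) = 3.41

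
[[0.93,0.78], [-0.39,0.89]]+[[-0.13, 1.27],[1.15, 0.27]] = [[0.8, 2.05], [0.76, 1.16]]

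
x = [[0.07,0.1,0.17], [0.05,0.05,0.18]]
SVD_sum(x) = [[0.06, 0.08, 0.18], [0.06, 0.07, 0.17]] + [[0.01, 0.02, -0.01], [-0.01, -0.02, 0.01]]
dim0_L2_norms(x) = [0.09, 0.11, 0.25]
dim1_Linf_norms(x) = [0.17, 0.18]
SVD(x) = [[-0.74, -0.68],[-0.68, 0.74]] @ diag([0.2825433201344842, 0.03700367883579157]) @ [[-0.3, -0.38, -0.87], [-0.29, -0.84, 0.46]]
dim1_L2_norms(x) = [0.21, 0.19]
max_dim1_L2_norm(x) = 0.21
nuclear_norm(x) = 0.32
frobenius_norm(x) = 0.28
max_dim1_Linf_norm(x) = 0.18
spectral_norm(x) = 0.28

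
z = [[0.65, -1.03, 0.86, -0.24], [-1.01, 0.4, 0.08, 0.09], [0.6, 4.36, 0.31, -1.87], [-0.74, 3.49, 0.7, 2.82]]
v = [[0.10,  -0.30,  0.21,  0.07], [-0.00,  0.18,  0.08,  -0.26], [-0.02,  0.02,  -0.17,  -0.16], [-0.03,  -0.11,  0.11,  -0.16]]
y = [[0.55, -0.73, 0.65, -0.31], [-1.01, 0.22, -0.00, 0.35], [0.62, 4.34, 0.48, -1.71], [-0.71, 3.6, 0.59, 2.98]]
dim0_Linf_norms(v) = [0.1, 0.3, 0.21, 0.26]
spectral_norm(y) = 5.79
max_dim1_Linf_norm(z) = 4.36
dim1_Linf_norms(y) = [0.73, 1.01, 4.34, 3.6]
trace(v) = -0.05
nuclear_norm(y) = 11.00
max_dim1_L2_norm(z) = 4.79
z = y + v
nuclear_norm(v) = 1.04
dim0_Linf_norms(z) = [1.01, 4.36, 0.86, 2.82]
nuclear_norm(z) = 11.29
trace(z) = 4.18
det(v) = 0.00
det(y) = -12.89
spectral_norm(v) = 0.46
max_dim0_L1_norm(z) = 9.28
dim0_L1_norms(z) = [3.0, 9.28, 1.95, 5.02]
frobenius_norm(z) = 6.90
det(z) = -19.01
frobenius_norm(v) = 0.60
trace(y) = 4.23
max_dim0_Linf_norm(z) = 4.36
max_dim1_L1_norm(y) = 7.88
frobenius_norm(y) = 6.90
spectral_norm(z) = 5.74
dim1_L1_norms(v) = [0.68, 0.52, 0.37, 0.41]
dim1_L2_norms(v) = [0.39, 0.33, 0.24, 0.23]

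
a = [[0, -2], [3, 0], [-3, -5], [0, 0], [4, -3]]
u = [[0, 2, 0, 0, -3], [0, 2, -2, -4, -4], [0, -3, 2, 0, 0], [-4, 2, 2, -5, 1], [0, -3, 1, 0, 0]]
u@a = [[-6, 9], [-4, 22], [-15, -10], [4, -5], [-12, -5]]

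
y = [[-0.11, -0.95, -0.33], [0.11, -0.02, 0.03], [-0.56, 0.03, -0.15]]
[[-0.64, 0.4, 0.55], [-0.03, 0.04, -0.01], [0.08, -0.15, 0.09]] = y@[[-0.16,0.16,-0.11], [0.64,-0.53,-0.47], [0.16,0.27,-0.27]]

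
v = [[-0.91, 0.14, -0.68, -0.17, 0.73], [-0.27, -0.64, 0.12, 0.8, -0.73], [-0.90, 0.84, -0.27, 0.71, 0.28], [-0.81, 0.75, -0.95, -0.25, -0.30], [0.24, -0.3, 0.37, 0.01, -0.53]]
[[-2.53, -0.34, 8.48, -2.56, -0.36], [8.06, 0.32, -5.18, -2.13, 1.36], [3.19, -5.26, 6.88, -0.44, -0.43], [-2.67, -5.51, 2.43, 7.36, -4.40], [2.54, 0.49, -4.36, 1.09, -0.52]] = v@[[-3.31, 1.84, -5.59, 1.10, 2.16], [-1.65, -4.75, 2.14, 4.83, -2.15], [3.89, -0.17, 2.35, -2.12, -0.66], [4.73, -0.50, -1.44, -3.44, 3.33], [-2.55, 2.47, 6.09, -5.84, 2.77]]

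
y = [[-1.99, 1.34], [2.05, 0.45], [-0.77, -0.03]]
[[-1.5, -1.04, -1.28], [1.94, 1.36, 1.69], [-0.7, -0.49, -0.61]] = y @ [[0.9,0.63,0.78], [0.22,0.16,0.20]]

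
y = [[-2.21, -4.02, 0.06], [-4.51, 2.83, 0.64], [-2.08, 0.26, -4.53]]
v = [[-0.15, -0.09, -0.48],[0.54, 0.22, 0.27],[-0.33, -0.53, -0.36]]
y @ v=[[-1.86, -0.72, -0.05], [1.99, 0.69, 2.7], [1.95, 2.65, 2.70]]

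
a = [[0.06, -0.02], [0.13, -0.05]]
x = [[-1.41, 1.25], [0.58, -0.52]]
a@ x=[[-0.1, 0.09], [-0.21, 0.19]]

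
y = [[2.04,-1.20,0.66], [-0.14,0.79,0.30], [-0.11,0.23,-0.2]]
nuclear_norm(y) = 3.44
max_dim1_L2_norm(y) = 2.46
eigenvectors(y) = [[-0.99, 0.64, -0.41], [0.12, 0.76, -0.31], [0.06, 0.11, 0.86]]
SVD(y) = [[-0.98, -0.19, 0.10], [0.18, -0.98, -0.05], [0.1, -0.03, 0.99]] @ diag([2.50993805691597, 0.7343501425987233, 0.19193962204328135]) @ [[-0.81,0.53,-0.24], [-0.33,-0.76,-0.56], [0.48,0.37,-0.79]]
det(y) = -0.35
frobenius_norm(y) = 2.62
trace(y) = 2.63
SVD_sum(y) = [[1.99, -1.31, 0.60], [-0.37, 0.25, -0.11], [-0.21, 0.14, -0.06]] + [[0.05, 0.11, 0.08], [0.24, 0.55, 0.40], [0.01, 0.02, 0.01]] + [[0.01, 0.01, -0.01], [-0.0, -0.00, 0.01], [0.09, 0.07, -0.15]]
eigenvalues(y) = [2.14, 0.72, -0.23]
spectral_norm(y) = 2.51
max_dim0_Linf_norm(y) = 2.04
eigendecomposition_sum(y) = [[1.96,-1.69,0.34], [-0.23,0.2,-0.04], [-0.11,0.1,-0.02]] + [[0.07, 0.51, 0.22],[0.09, 0.61, 0.26],[0.01, 0.09, 0.04]] + [[0.00, -0.02, 0.11], [0.00, -0.01, 0.08], [-0.01, 0.04, -0.22]]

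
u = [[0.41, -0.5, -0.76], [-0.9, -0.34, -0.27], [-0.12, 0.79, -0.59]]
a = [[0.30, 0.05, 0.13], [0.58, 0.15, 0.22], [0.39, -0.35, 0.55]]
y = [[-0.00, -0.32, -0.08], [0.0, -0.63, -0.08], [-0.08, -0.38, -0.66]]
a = y @ u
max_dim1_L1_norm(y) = 1.12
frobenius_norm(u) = 1.73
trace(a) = 1.00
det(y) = 0.00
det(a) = 0.00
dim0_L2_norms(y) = [0.08, 0.8, 0.67]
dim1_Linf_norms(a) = [0.3, 0.58, 0.55]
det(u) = 0.99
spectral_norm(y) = 0.94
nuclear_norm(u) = 2.99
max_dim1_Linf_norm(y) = 0.66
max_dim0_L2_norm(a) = 0.76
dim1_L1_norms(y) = [0.4, 0.71, 1.12]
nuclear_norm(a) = 1.40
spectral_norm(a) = 0.94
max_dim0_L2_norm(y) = 0.8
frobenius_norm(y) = 1.05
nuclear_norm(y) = 1.40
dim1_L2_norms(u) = [1.0, 1.0, 0.99]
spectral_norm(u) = 1.00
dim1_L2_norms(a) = [0.33, 0.64, 0.76]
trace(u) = -0.52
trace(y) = -1.29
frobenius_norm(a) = 1.05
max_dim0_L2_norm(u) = 1.0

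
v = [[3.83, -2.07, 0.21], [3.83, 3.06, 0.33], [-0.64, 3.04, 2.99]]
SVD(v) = [[-0.43, 0.66, 0.61], [-0.86, -0.1, -0.5], [-0.27, -0.74, 0.61]] @ diag([5.547440283500653, 5.182536191334645, 2.0243085057620953]) @ [[-0.86,-0.46,-0.21], [0.51,-0.76,-0.41], [0.03,-0.46,0.89]]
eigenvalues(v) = [(3.3+2.62j), (3.3-2.62j), (3.29+0j)]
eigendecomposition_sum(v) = [[(2.14+1.15j), -1.04+1.30j, (0.26-0.01j)], [(1.69-2.59j), 1.54+1.46j, 0.02-0.33j], [-3.08-1.81j, (1.6-1.85j), (-0.38+0j)]] + [[(2.14-1.15j), (-1.04-1.3j), (0.26+0.01j)], [(1.69+2.59j), 1.54-1.46j, 0.02+0.33j], [-3.08+1.81j, 1.60+1.85j, (-0.38-0j)]] + [[(-0.45-0j), (0.01+0j), (-0.31-0j)], [0.44+0.00j, -0.01-0.00j, 0.30+0.00j], [(5.52+0j), (-0.16-0j), (3.75+0j)]]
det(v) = 58.20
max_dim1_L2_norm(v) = 4.91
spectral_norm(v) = 5.55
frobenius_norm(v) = 7.86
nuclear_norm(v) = 12.75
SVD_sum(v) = [[2.06, 1.1, 0.51], [4.12, 2.21, 1.01], [1.28, 0.68, 0.31]] + [[1.74, -2.60, -1.4], [-0.26, 0.39, 0.21], [-1.95, 2.92, 1.57]] + [[0.03, -0.57, 1.1],[-0.03, 0.46, -0.89],[0.03, -0.57, 1.10]]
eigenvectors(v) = [[0.46-0.02j, (0.46+0.02j), -0.08+0.00j], [(0.03-0.58j), (0.03+0.58j), (0.08+0j)], [(-0.67+0j), (-0.67-0j), 0.99+0.00j]]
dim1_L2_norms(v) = [4.36, 4.91, 4.31]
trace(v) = 9.88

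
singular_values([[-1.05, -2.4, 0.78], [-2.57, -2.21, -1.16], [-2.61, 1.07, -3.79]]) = [5.25, 3.88, 0.03]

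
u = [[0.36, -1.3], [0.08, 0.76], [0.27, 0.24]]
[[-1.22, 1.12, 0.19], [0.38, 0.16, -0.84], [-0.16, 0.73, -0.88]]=u @[[-1.15,2.80,-2.50], [0.62,-0.09,-0.84]]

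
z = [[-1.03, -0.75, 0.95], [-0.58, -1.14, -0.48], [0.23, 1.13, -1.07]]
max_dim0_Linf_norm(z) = 1.14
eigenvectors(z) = [[(0.8+0j), 0.66+0.00j, (0.66-0j)], [(0.25+0j), (-0.49+0.12j), (-0.49-0.12j)], [-0.55+0.00j, (-0.13+0.54j), -0.13-0.54j]]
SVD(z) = [[-0.66, -0.23, -0.71], [-0.38, 0.92, 0.05], [0.65, 0.31, -0.7]] @ diag([2.2701159708848064, 1.1476797871732975, 0.6296066905994459]) @ [[0.46, 0.73, -0.50], [-0.20, -0.47, -0.86], [0.86, -0.50, 0.07]]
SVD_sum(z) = [[-0.69,-1.1,0.75], [-0.40,-0.63,0.43], [0.68,1.07,-0.74]] + [[0.05,0.12,0.23], [-0.21,-0.49,-0.91], [-0.07,-0.16,-0.3]] + [[-0.39, 0.22, -0.03], [0.03, -0.02, 0.0], [-0.38, 0.22, -0.03]]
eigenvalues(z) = [(-1.92+0j), (-0.66+0.65j), (-0.66-0.65j)]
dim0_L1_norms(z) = [1.84, 3.02, 2.5]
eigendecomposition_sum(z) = [[-1.15-0.00j, (-1.63+0j), 0.37-0.00j], [-0.37-0.00j, (-0.52+0j), (0.12-0j)], [(0.8+0j), 1.13-0.00j, -0.25+0.00j]] + [[0.06+0.33j, (0.44-0.11j), 0.29+0.42j], [-0.11-0.23j, -0.31+0.16j, (-0.3-0.26j)], [-0.28-0.02j, 0.39j, (-0.41+0.16j)]] + [[(0.06-0.33j), 0.44+0.11j, (0.29-0.42j)], [(-0.11+0.23j), -0.31-0.16j, (-0.3+0.26j)], [(-0.28+0.02j), 0.00-0.39j, (-0.41-0.16j)]]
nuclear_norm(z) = 4.05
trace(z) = -3.24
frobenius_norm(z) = 2.62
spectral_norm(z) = 2.27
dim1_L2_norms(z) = [1.59, 1.37, 1.57]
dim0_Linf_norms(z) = [1.03, 1.14, 1.07]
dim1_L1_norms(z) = [2.73, 2.2, 2.43]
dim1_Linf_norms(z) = [1.03, 1.14, 1.13]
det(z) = -1.64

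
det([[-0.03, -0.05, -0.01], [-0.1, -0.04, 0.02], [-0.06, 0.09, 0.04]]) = 0.000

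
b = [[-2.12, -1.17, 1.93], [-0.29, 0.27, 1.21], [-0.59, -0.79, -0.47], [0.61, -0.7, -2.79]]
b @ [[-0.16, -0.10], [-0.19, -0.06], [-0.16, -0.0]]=[[0.25, 0.28],[-0.20, 0.01],[0.32, 0.11],[0.48, -0.02]]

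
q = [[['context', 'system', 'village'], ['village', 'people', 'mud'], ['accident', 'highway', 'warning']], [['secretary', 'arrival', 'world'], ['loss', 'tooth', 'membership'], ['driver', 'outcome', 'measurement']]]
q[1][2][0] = 'driver'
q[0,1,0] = 'village'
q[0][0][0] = 'context'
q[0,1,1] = 'people'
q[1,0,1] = 'arrival'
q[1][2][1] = 'outcome'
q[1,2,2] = 'measurement'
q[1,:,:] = [['secretary', 'arrival', 'world'], ['loss', 'tooth', 'membership'], ['driver', 'outcome', 'measurement']]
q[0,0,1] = 'system'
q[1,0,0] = 'secretary'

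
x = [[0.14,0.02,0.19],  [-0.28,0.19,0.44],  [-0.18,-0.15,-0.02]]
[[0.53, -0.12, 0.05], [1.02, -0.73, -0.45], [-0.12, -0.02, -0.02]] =x @ [[0.35, 0.62, 0.74], [0.01, -0.50, -0.73], [2.53, -1.04, -0.23]]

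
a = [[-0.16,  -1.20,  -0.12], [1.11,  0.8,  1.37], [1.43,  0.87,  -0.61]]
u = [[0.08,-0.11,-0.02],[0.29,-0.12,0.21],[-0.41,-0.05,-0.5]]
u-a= [[0.24,1.09,0.10], [-0.82,-0.92,-1.16], [-1.84,-0.92,0.11]]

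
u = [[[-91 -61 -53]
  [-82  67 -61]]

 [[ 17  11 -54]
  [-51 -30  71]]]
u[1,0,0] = 17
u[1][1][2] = 71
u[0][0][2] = -53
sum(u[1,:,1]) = -19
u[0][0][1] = -61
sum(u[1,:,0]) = -34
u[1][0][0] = 17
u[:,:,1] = [[-61, 67], [11, -30]]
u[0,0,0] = -91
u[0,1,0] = -82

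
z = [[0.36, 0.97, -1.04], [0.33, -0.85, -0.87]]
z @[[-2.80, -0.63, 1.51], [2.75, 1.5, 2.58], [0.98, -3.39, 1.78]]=[[0.64, 4.75, 1.19], [-4.11, 1.47, -3.24]]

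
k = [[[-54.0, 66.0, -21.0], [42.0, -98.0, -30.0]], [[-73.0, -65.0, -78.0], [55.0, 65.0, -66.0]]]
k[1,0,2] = -78.0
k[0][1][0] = 42.0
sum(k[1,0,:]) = -216.0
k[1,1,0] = 55.0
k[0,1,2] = -30.0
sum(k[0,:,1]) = -32.0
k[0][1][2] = -30.0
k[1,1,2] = -66.0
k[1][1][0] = 55.0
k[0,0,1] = 66.0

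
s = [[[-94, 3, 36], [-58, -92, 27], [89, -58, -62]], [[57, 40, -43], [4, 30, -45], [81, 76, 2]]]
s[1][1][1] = 30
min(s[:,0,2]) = -43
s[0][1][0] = -58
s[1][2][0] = 81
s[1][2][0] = 81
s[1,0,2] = -43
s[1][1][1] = 30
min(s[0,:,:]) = -94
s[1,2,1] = 76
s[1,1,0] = 4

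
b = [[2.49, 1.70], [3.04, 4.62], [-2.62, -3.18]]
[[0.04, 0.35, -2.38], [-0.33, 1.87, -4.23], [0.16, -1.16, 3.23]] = b @ [[0.12, -0.25, -0.60], [-0.15, 0.57, -0.52]]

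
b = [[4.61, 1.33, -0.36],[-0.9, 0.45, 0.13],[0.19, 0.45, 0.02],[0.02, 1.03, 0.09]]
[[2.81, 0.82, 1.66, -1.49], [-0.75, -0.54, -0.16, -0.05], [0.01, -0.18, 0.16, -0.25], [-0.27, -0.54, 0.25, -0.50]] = b @ [[0.68, 0.35, 0.31, -0.26], [-0.27, -0.55, 0.22, -0.42], [-0.10, 0.17, 0.17, -0.73]]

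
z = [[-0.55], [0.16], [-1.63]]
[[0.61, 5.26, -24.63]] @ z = [[40.65]]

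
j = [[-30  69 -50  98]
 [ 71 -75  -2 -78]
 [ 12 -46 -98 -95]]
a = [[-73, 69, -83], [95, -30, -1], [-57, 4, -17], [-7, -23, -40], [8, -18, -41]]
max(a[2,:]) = 4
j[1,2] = -2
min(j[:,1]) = -75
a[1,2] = -1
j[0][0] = -30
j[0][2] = -50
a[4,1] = -18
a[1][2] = -1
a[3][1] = -23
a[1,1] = -30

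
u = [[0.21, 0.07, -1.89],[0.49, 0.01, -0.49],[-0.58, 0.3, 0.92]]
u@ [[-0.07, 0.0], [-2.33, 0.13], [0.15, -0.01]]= [[-0.46, 0.03], [-0.13, 0.01], [-0.52, 0.03]]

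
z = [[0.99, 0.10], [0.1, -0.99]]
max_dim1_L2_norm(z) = 1.0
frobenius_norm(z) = 1.41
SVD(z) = [[-0.99, -0.1], [-0.1, 0.99]] @ diag([0.9950376877284599, 0.9950376877284599]) @ [[-1.0, -0.0],[-0.00, -1.00]]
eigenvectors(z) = [[1.00, -0.05],[0.05, 1.00]]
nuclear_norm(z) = 1.99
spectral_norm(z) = 1.00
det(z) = -0.99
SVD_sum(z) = [[0.99, 0.00],[0.10, 0.0]] + [[0.0, 0.10],[0.00, -0.99]]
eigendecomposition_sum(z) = [[0.99, 0.05], [0.05, 0.00]] + [[-0.0, 0.05], [0.05, -0.99]]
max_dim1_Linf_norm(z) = 0.99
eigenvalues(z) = [1.0, -1.0]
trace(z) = 0.00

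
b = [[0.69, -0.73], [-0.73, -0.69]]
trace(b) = 0.00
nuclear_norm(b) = 2.01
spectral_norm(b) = 1.00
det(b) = -1.01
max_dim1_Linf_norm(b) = 0.73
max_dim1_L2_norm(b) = 1.0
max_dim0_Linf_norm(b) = 0.73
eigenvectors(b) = [[0.92, 0.40], [-0.4, 0.92]]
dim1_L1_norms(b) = [1.42, 1.42]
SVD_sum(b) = [[0.69,0.00], [-0.73,0.0]] + [[0.00,-0.73], [0.0,-0.69]]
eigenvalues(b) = [1.0, -1.0]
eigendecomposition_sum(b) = [[0.85,-0.36], [-0.36,0.16]] + [[-0.16, -0.36], [-0.36, -0.85]]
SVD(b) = [[-0.69, 0.73], [0.73, 0.69]] @ diag([1.0044899203078146, 1.0044899203078146]) @ [[-1.0,-0.00], [-0.0,-1.00]]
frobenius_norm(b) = 1.42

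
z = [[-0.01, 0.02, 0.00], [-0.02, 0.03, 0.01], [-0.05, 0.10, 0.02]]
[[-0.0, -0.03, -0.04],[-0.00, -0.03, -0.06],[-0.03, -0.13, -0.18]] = z @ [[-1.48, -0.27, 1.39], [-0.99, -1.87, -1.06], [-0.30, 2.12, 0.02]]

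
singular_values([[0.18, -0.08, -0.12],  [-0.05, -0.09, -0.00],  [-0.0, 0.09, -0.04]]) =[0.23, 0.14, 0.04]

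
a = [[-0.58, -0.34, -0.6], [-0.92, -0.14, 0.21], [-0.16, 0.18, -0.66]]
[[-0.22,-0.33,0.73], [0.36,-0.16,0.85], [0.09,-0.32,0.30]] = a @ [[-0.49, 0.28, -0.97], [1.01, -0.15, -0.08], [0.26, 0.37, -0.24]]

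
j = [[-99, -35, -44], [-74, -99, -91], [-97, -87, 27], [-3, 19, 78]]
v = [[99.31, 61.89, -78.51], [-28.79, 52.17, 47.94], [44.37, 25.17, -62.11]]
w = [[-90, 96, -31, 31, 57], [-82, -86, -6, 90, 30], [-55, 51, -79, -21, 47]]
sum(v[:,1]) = 139.23000000000002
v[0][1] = 61.89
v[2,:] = [44.37, 25.17, -62.11]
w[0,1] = 96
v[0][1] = 61.89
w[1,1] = -86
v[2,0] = 44.37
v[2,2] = -62.11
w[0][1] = 96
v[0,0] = 99.31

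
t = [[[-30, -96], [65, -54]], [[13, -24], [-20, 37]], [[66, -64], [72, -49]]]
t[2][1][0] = 72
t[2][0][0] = 66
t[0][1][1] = -54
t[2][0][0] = 66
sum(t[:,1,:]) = 51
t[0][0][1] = -96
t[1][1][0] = -20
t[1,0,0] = 13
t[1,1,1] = 37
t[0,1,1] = -54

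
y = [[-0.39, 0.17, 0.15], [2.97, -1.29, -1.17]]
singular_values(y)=[3.47, 0.0]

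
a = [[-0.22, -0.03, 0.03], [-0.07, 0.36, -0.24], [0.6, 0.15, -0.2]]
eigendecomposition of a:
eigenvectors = [[0.23, 0.07, -0.04], [-0.31, 0.50, 0.97], [-0.92, 0.86, 0.24]]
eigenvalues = [-0.3, -0.06, 0.3]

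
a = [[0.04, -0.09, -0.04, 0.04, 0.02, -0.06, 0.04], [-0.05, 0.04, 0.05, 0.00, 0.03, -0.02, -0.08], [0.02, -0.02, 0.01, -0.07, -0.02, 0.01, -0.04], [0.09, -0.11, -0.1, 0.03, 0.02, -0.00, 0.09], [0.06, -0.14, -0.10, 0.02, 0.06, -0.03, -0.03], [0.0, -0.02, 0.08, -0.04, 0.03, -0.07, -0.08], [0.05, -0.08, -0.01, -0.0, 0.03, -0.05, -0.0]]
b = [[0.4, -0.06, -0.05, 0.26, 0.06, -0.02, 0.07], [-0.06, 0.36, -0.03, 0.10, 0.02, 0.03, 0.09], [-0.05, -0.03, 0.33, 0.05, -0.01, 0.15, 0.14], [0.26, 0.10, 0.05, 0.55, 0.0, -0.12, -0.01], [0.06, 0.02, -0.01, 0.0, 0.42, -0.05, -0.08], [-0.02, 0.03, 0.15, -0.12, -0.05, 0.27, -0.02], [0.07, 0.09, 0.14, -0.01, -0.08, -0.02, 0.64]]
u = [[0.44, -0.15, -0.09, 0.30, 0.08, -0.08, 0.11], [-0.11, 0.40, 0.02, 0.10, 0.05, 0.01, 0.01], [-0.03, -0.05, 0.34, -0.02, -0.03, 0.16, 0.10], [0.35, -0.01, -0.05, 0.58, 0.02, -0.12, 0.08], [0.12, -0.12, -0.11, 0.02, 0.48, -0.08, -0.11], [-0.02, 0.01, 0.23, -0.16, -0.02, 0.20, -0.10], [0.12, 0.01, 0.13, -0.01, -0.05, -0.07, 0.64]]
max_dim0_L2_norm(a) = 0.22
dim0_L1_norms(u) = [1.19, 0.75, 0.97, 1.19, 0.73, 0.72, 1.15]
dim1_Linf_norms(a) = [0.09, 0.08, 0.07, 0.11, 0.14, 0.08, 0.08]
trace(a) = 0.11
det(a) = 0.00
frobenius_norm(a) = 0.39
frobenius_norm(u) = 1.43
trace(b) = 2.97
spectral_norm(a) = 0.32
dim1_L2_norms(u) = [0.58, 0.43, 0.39, 0.69, 0.54, 0.36, 0.67]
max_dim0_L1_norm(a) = 0.5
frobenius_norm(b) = 1.30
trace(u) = 3.08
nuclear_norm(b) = 2.97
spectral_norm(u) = 0.95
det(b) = -0.00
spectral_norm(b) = 0.79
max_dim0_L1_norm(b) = 1.09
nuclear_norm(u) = 3.14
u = a + b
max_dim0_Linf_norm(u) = 0.64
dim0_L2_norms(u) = [0.6, 0.45, 0.46, 0.68, 0.49, 0.31, 0.68]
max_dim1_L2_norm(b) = 0.67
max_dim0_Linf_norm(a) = 0.14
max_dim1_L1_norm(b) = 1.09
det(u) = -0.00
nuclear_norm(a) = 0.71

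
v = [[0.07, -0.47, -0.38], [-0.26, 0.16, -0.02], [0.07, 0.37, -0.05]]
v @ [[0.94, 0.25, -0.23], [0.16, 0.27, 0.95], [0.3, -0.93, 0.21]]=[[-0.12, 0.24, -0.54], [-0.22, -0.0, 0.21], [0.11, 0.16, 0.32]]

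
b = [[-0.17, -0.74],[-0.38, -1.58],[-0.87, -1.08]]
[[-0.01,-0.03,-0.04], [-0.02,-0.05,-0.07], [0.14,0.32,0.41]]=b @ [[-0.25,-0.58,-0.76], [0.07,0.17,0.23]]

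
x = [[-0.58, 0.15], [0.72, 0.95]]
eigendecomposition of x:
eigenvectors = [[-0.91, -0.09], [0.41, -1.0]]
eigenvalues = [-0.65, 1.02]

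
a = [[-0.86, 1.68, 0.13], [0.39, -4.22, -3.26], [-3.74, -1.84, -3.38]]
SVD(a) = [[0.13, 0.43, -0.9],  [-0.71, -0.59, -0.39],  [-0.69, 0.69, 0.22]] @ diag([6.841001886701002, 3.7265483926336596, 0.5273805680083411]) @ [[0.32, 0.66, 0.68], [-0.85, 0.51, -0.10], [-0.42, -0.55, 0.72]]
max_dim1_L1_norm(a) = 8.96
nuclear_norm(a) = 11.09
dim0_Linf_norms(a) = [3.74, 4.22, 3.38]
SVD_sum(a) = [[0.29,0.61,0.63], [-1.55,-3.21,-3.33], [-1.50,-3.1,-3.21]] + [[-1.35, 0.82, -0.16], [1.86, -1.12, 0.21], [-2.19, 1.32, -0.25]] + [[0.2,0.26,-0.34], [0.08,0.11,-0.15], [-0.05,-0.07,0.09]]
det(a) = 13.44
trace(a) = -8.46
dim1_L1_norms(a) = [2.67, 7.87, 8.96]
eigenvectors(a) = [[0.50, 0.45, -0.38], [0.51, -0.89, 0.91], [-0.7, 0.08, 0.17]]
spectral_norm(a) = 6.84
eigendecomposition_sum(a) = [[0.33, 0.16, -0.12], [0.33, 0.16, -0.12], [-0.46, -0.22, 0.16]] + [[-6.21,-1.54,-5.59], [12.18,3.03,10.98], [-1.06,-0.26,-0.96]] + [[5.02,3.06,5.84], [-12.12,-7.41,-14.12], [-2.22,-1.36,-2.59]]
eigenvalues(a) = [0.65, -4.13, -4.98]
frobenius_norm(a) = 7.81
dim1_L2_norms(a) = [1.89, 5.35, 5.37]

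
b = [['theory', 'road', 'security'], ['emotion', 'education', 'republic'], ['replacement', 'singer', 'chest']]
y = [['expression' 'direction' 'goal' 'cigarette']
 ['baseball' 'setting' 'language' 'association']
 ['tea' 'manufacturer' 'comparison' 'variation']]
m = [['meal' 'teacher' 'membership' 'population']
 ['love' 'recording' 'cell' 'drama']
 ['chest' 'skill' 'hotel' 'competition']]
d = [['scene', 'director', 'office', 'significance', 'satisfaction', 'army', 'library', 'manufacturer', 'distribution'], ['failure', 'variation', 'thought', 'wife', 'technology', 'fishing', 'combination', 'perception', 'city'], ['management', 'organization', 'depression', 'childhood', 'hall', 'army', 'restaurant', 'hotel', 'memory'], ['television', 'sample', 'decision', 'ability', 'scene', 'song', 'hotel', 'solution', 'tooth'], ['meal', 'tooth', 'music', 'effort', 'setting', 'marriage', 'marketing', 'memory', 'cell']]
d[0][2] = 'office'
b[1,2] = 'republic'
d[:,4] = ['satisfaction', 'technology', 'hall', 'scene', 'setting']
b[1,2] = 'republic'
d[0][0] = 'scene'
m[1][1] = 'recording'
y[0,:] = ['expression', 'direction', 'goal', 'cigarette']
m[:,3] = ['population', 'drama', 'competition']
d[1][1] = 'variation'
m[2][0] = 'chest'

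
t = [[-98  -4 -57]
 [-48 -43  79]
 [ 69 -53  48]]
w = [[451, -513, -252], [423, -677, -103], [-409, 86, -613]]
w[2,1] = 86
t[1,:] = [-48, -43, 79]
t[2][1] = -53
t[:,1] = [-4, -43, -53]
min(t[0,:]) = -98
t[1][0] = -48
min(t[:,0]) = -98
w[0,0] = 451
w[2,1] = 86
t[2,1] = -53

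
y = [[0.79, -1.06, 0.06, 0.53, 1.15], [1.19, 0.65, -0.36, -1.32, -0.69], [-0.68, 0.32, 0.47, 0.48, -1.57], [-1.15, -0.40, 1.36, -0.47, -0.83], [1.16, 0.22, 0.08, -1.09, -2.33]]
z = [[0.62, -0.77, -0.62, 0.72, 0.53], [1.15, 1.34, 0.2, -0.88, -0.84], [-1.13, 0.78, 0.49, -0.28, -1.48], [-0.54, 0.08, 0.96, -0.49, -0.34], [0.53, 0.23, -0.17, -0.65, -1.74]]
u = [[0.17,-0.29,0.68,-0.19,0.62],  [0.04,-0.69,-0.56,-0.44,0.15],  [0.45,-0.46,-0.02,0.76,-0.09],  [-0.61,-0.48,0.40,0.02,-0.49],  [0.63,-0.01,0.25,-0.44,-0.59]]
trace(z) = 0.22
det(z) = 1.50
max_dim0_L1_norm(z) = 4.93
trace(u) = -1.11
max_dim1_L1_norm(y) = 4.88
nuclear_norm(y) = 8.94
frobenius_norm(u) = 2.24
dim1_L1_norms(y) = [3.59, 4.21, 3.52, 4.21, 4.88]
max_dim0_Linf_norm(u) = 0.76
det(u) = -1.00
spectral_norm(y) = 3.61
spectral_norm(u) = 1.01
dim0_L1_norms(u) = [1.9, 1.93, 1.91, 1.85, 1.94]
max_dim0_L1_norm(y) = 6.57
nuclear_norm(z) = 7.47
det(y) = 2.62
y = u + z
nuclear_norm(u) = 5.00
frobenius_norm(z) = 4.07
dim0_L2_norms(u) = [1.0, 1.0, 1.0, 1.0, 1.0]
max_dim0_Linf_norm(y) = 2.33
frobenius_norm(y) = 4.83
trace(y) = -0.89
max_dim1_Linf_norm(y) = 2.33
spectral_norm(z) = 3.21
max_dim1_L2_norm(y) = 2.83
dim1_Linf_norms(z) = [0.77, 1.34, 1.48, 0.96, 1.74]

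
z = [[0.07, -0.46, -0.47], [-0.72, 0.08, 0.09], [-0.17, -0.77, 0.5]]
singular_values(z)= [0.96, 0.79, 0.55]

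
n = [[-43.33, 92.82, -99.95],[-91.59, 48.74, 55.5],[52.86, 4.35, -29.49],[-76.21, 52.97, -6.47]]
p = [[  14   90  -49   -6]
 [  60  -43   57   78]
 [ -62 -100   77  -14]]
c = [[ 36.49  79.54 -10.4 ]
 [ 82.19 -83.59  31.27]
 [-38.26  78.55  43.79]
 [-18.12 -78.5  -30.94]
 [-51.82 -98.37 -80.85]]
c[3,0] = -18.12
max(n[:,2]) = 55.5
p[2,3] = -14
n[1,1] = 48.74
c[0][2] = -10.4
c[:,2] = [-10.4, 31.27, 43.79, -30.94, -80.85]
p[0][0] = 14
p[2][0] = -62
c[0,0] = 36.49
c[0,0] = 36.49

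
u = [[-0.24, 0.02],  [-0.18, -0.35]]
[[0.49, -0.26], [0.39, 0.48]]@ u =[[-0.07,0.1], [-0.18,-0.16]]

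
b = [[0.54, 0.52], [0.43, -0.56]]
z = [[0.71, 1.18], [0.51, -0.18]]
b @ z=[[0.65, 0.54], [0.02, 0.61]]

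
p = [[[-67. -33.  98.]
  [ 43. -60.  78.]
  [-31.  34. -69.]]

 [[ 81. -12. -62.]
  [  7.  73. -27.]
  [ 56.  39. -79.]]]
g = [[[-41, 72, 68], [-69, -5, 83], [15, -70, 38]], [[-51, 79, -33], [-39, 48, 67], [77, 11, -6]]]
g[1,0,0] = -51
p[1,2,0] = 56.0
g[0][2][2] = 38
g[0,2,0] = 15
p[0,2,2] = -69.0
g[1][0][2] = -33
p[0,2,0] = -31.0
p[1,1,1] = 73.0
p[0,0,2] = 98.0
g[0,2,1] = -70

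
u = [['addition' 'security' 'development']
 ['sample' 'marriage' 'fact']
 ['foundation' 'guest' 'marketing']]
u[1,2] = 'fact'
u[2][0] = 'foundation'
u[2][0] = 'foundation'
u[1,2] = 'fact'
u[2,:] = ['foundation', 'guest', 'marketing']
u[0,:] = ['addition', 'security', 'development']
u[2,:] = ['foundation', 'guest', 'marketing']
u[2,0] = 'foundation'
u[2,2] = 'marketing'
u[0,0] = 'addition'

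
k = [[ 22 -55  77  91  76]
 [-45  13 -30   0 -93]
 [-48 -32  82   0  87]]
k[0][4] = 76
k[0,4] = 76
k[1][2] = -30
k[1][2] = -30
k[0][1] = -55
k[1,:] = [-45, 13, -30, 0, -93]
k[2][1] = -32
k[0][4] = 76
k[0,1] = -55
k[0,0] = 22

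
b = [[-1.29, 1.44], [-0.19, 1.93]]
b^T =[[-1.29, -0.19], [1.44, 1.93]]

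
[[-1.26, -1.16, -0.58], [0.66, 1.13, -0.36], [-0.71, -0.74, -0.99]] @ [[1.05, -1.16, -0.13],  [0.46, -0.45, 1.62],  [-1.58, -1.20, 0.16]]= [[-0.94, 2.68, -1.81],[1.78, -0.84, 1.69],[0.48, 2.34, -1.26]]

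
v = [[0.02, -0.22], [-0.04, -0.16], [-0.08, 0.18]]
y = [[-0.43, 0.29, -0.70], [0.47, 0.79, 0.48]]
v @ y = [[-0.11, -0.17, -0.12], [-0.06, -0.14, -0.05], [0.12, 0.12, 0.14]]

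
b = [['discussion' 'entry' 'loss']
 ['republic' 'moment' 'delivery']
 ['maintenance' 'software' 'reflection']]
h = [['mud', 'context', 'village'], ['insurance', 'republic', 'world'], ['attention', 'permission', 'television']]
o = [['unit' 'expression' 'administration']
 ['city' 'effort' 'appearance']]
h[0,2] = 'village'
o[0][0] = 'unit'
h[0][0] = 'mud'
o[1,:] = ['city', 'effort', 'appearance']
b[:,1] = ['entry', 'moment', 'software']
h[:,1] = ['context', 'republic', 'permission']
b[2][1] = 'software'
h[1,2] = 'world'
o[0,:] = ['unit', 'expression', 'administration']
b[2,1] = 'software'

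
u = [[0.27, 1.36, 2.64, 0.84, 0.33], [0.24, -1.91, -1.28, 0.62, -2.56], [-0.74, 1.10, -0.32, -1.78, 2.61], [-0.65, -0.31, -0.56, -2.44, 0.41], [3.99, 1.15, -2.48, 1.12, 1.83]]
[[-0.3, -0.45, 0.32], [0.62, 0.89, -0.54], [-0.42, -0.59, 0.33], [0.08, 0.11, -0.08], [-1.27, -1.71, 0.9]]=u @ [[-0.19, -0.26, 0.15], [-0.26, -0.35, 0.18], [0.04, 0.04, 0.01], [0.03, 0.04, -0.02], [-0.08, -0.12, 0.08]]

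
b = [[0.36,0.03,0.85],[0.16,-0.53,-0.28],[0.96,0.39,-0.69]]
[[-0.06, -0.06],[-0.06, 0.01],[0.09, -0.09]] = b@[[-0.01, -0.1], [0.14, -0.03], [-0.07, -0.03]]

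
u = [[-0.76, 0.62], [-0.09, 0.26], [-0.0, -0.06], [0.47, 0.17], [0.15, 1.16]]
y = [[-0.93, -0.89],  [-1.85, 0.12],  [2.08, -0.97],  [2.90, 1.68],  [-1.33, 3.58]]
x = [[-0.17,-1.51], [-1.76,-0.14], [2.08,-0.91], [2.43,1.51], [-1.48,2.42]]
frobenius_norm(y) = 6.01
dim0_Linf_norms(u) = [0.76, 1.16]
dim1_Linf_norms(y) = [0.93, 1.85, 2.08, 2.9, 3.58]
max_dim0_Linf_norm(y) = 3.58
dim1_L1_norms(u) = [1.38, 0.35, 0.06, 0.64, 1.31]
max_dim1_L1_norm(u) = 1.38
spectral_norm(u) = 1.37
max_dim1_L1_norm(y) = 4.91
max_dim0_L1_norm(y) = 9.09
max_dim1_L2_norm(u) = 1.17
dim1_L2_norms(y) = [1.29, 1.85, 2.3, 3.35, 3.82]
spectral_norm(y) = 4.42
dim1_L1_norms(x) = [1.68, 1.9, 2.99, 3.94, 3.9]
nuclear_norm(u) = 2.25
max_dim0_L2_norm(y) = 4.34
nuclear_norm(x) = 7.29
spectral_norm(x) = 3.99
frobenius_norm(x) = 5.18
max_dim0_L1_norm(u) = 2.27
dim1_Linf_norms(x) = [1.51, 1.76, 2.08, 2.43, 2.42]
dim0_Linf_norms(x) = [2.43, 2.42]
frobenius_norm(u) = 1.63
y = u + x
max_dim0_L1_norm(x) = 7.92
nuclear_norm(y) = 8.50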